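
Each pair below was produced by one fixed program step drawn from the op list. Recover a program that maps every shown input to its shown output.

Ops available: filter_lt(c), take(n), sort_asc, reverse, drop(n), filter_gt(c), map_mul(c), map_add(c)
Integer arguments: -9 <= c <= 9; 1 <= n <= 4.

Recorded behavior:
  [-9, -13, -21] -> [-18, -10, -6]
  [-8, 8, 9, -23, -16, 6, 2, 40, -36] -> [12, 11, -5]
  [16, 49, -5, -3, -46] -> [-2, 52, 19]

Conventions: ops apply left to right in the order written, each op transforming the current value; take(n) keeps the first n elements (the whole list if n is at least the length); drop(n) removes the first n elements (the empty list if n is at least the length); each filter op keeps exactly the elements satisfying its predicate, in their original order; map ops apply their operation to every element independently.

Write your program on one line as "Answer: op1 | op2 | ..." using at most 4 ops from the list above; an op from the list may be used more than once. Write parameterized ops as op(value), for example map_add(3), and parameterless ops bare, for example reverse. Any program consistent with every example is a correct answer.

take(3) | map_add(-1) | map_add(4) | reverse

Check, running the answer program on each example:
  [-9, -13, -21] -> [-9, -13, -21] -> [-10, -14, -22] -> [-6, -10, -18] -> [-18, -10, -6]
  [-8, 8, 9, -23, -16, 6, 2, 40, -36] -> [-8, 8, 9] -> [-9, 7, 8] -> [-5, 11, 12] -> [12, 11, -5]
  [16, 49, -5, -3, -46] -> [16, 49, -5] -> [15, 48, -6] -> [19, 52, -2] -> [-2, 52, 19]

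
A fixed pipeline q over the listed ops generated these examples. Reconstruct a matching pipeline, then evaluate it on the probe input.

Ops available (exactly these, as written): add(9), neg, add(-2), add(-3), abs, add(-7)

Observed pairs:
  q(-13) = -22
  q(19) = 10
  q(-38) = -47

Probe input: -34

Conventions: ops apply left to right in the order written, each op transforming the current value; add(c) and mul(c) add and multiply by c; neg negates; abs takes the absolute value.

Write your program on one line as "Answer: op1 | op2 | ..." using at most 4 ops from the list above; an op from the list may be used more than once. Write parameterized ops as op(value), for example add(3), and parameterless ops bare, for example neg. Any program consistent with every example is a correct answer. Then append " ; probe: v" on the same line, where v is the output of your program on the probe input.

neg | add(9) | neg ; probe: -43

Check, running the answer program on each example:
  -13 -> 13 -> 22 -> -22
  19 -> -19 -> -10 -> 10
  -38 -> 38 -> 47 -> -47
  probe: -34 -> 34 -> 43 -> -43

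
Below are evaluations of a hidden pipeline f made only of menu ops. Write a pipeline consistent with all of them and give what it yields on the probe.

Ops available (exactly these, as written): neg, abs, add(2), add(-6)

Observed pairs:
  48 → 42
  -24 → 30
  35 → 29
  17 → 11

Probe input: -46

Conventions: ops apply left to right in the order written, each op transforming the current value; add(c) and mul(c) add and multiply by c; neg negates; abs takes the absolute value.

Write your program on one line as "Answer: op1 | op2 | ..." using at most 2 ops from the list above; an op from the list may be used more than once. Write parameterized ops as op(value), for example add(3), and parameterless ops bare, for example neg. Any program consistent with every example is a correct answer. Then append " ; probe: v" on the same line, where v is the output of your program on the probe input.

add(-6) | abs ; probe: 52

Check, running the answer program on each example:
  48 -> 42 -> 42
  -24 -> -30 -> 30
  35 -> 29 -> 29
  17 -> 11 -> 11
  probe: -46 -> -52 -> 52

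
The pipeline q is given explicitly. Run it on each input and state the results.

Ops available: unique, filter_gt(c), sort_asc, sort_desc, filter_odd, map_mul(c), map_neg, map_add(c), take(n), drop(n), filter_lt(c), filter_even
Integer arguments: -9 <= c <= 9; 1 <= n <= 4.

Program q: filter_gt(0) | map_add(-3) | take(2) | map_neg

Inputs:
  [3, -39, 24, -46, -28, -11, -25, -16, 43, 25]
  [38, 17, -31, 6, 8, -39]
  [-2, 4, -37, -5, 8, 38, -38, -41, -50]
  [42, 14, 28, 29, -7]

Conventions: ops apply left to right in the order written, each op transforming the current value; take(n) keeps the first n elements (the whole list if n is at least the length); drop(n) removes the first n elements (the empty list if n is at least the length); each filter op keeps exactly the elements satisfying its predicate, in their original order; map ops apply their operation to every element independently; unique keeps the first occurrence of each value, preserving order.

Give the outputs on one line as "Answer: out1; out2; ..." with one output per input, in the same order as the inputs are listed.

[0, -21]; [-35, -14]; [-1, -5]; [-39, -11]

Execution, op by op:
  [3, -39, 24, -46, -28, -11, -25, -16, 43, 25] -> [3, 24, 43, 25] -> [0, 21, 40, 22] -> [0, 21] -> [0, -21]
  [38, 17, -31, 6, 8, -39] -> [38, 17, 6, 8] -> [35, 14, 3, 5] -> [35, 14] -> [-35, -14]
  [-2, 4, -37, -5, 8, 38, -38, -41, -50] -> [4, 8, 38] -> [1, 5, 35] -> [1, 5] -> [-1, -5]
  [42, 14, 28, 29, -7] -> [42, 14, 28, 29] -> [39, 11, 25, 26] -> [39, 11] -> [-39, -11]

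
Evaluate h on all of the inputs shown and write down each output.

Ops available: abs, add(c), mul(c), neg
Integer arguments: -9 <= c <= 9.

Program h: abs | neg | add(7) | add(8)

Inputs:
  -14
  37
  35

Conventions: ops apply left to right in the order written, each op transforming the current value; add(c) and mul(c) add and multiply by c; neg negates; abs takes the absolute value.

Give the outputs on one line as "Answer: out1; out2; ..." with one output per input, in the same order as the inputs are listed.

1; -22; -20

Execution, op by op:
  -14 -> 14 -> -14 -> -7 -> 1
  37 -> 37 -> -37 -> -30 -> -22
  35 -> 35 -> -35 -> -28 -> -20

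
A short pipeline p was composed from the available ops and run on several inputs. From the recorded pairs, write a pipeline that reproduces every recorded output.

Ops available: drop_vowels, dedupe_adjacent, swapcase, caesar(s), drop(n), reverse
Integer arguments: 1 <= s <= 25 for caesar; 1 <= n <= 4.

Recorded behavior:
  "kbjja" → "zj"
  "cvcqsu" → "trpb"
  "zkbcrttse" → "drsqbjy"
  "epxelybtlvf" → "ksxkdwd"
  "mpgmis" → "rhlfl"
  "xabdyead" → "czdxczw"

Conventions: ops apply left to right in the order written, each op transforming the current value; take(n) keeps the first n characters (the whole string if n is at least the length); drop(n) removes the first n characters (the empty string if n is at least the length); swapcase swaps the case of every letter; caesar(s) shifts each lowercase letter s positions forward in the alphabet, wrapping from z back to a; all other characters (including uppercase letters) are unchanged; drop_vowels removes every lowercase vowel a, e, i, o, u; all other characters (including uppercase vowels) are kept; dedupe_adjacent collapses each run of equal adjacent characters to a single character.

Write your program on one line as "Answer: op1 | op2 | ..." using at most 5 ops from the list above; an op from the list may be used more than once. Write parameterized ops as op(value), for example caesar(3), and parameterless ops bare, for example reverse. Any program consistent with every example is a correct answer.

caesar(5) | caesar(20) | reverse | drop_vowels | dedupe_adjacent

Check, running the answer program on each example:
  "kbjja" -> "pgoof" -> "jaiiz" -> "ziiaj" -> "zj" -> "zj"
  "cvcqsu" -> "hahvxz" -> "bubprt" -> "trpbub" -> "trpbb" -> "trpb"
  "zkbcrttse" -> "epghwyyxj" -> "yjabqssrd" -> "drssqbajy" -> "drssqbjy" -> "drsqbjy"
  "epxelybtlvf" -> "jucjqdgyqak" -> "dowdkxaskue" -> "euksaxkdwod" -> "ksxkdwd" -> "ksxkdwd"
  "mpgmis" -> "rulrnx" -> "loflhr" -> "rhlfol" -> "rhlfl" -> "rhlfl"
  "xabdyead" -> "cfgidjfi" -> "wzacxdzc" -> "czdxcazw" -> "czdxczw" -> "czdxczw"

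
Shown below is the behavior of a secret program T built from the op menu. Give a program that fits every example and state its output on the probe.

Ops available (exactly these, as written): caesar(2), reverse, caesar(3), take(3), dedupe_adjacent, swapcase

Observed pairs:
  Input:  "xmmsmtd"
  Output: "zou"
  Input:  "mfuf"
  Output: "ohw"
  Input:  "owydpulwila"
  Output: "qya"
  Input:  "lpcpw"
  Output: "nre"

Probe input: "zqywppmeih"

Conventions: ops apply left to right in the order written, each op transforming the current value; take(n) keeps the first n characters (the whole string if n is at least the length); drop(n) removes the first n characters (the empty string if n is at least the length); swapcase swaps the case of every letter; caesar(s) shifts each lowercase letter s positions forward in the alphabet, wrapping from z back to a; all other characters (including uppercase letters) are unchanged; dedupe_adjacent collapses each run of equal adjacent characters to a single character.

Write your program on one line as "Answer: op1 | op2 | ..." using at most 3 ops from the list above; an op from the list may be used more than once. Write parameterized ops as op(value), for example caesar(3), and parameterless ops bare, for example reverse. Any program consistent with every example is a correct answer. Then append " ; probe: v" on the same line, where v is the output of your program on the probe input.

dedupe_adjacent | caesar(2) | take(3) ; probe: "bsa"

Check, running the answer program on each example:
  "xmmsmtd" -> "xmsmtd" -> "zouovf" -> "zou"
  "mfuf" -> "mfuf" -> "ohwh" -> "ohw"
  "owydpulwila" -> "owydpulwila" -> "qyafrwnyknc" -> "qya"
  "lpcpw" -> "lpcpw" -> "nrery" -> "nre"
  probe: "zqywppmeih" -> "zqywpmeih" -> "bsayrogkj" -> "bsa"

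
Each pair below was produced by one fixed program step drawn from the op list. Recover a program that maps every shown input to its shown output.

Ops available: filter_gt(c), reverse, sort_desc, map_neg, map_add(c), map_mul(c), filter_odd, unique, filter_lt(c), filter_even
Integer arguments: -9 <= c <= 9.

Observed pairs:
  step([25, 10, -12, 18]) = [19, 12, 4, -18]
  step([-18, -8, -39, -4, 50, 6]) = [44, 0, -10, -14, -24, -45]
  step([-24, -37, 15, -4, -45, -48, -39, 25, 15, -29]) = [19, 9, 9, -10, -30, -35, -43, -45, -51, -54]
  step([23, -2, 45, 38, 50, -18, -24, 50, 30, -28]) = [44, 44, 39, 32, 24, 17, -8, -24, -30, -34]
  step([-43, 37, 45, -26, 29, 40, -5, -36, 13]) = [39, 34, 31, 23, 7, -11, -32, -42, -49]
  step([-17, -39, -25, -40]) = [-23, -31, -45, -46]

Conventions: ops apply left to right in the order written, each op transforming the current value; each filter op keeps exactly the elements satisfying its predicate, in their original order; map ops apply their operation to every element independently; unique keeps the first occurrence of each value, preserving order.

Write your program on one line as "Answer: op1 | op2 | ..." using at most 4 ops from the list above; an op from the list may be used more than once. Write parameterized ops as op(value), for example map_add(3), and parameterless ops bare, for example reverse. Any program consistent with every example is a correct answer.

reverse | sort_desc | map_add(-6)

Check, running the answer program on each example:
  [25, 10, -12, 18] -> [18, -12, 10, 25] -> [25, 18, 10, -12] -> [19, 12, 4, -18]
  [-18, -8, -39, -4, 50, 6] -> [6, 50, -4, -39, -8, -18] -> [50, 6, -4, -8, -18, -39] -> [44, 0, -10, -14, -24, -45]
  [-24, -37, 15, -4, -45, -48, -39, 25, 15, -29] -> [-29, 15, 25, -39, -48, -45, -4, 15, -37, -24] -> [25, 15, 15, -4, -24, -29, -37, -39, -45, -48] -> [19, 9, 9, -10, -30, -35, -43, -45, -51, -54]
  [23, -2, 45, 38, 50, -18, -24, 50, 30, -28] -> [-28, 30, 50, -24, -18, 50, 38, 45, -2, 23] -> [50, 50, 45, 38, 30, 23, -2, -18, -24, -28] -> [44, 44, 39, 32, 24, 17, -8, -24, -30, -34]
  [-43, 37, 45, -26, 29, 40, -5, -36, 13] -> [13, -36, -5, 40, 29, -26, 45, 37, -43] -> [45, 40, 37, 29, 13, -5, -26, -36, -43] -> [39, 34, 31, 23, 7, -11, -32, -42, -49]
  [-17, -39, -25, -40] -> [-40, -25, -39, -17] -> [-17, -25, -39, -40] -> [-23, -31, -45, -46]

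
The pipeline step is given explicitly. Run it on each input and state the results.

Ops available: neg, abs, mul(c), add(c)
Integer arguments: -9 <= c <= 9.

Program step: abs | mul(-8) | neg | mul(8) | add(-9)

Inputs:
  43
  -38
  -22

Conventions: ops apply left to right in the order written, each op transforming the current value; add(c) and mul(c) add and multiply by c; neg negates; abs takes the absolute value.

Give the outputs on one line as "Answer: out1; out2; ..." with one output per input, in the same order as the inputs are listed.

Execution, op by op:
  43 -> 43 -> -344 -> 344 -> 2752 -> 2743
  -38 -> 38 -> -304 -> 304 -> 2432 -> 2423
  -22 -> 22 -> -176 -> 176 -> 1408 -> 1399

2743; 2423; 1399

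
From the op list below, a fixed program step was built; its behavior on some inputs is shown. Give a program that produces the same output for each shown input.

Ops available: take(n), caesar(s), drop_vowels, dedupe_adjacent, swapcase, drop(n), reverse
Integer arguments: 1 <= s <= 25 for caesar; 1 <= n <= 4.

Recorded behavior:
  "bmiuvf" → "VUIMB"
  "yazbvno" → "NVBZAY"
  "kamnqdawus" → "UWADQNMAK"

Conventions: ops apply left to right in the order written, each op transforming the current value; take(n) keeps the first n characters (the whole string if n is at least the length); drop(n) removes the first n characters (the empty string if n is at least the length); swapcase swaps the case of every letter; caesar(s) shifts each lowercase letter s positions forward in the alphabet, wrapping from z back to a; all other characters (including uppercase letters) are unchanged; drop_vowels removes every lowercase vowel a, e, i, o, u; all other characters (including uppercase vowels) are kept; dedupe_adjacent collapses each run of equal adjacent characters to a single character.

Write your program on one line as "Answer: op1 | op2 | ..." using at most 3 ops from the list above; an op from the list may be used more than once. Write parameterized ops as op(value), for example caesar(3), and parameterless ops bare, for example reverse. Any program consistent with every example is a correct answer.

swapcase | reverse | drop(1)

Check, running the answer program on each example:
  "bmiuvf" -> "BMIUVF" -> "FVUIMB" -> "VUIMB"
  "yazbvno" -> "YAZBVNO" -> "ONVBZAY" -> "NVBZAY"
  "kamnqdawus" -> "KAMNQDAWUS" -> "SUWADQNMAK" -> "UWADQNMAK"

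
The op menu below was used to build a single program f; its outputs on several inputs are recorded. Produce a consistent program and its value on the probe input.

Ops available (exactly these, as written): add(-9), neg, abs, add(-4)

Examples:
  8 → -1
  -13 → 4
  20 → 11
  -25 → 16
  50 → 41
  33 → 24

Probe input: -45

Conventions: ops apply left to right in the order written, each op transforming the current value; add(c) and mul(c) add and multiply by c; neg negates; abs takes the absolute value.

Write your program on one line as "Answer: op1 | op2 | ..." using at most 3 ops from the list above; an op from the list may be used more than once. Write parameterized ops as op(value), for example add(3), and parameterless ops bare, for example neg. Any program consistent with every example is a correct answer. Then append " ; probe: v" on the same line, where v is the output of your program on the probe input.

abs | add(-9) ; probe: 36

Check, running the answer program on each example:
  8 -> 8 -> -1
  -13 -> 13 -> 4
  20 -> 20 -> 11
  -25 -> 25 -> 16
  50 -> 50 -> 41
  33 -> 33 -> 24
  probe: -45 -> 45 -> 36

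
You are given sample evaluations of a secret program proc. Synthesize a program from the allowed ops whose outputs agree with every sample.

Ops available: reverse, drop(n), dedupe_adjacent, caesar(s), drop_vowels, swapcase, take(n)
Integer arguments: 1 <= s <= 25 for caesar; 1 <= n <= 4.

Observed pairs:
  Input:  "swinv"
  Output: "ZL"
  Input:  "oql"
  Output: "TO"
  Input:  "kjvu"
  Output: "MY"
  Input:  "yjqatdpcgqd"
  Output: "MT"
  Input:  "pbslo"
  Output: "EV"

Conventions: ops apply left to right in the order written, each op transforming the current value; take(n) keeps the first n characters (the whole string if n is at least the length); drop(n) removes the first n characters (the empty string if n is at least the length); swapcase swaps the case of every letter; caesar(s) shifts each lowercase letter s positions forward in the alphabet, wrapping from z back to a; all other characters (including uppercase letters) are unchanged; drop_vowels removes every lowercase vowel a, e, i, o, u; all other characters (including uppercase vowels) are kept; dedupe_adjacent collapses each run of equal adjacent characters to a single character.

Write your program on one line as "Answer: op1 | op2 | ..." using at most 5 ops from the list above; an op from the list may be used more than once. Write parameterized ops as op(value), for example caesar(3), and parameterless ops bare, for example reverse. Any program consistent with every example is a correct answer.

take(3) | caesar(3) | drop(1) | swapcase

Check, running the answer program on each example:
  "swinv" -> "swi" -> "vzl" -> "zl" -> "ZL"
  "oql" -> "oql" -> "rto" -> "to" -> "TO"
  "kjvu" -> "kjv" -> "nmy" -> "my" -> "MY"
  "yjqatdpcgqd" -> "yjq" -> "bmt" -> "mt" -> "MT"
  "pbslo" -> "pbs" -> "sev" -> "ev" -> "EV"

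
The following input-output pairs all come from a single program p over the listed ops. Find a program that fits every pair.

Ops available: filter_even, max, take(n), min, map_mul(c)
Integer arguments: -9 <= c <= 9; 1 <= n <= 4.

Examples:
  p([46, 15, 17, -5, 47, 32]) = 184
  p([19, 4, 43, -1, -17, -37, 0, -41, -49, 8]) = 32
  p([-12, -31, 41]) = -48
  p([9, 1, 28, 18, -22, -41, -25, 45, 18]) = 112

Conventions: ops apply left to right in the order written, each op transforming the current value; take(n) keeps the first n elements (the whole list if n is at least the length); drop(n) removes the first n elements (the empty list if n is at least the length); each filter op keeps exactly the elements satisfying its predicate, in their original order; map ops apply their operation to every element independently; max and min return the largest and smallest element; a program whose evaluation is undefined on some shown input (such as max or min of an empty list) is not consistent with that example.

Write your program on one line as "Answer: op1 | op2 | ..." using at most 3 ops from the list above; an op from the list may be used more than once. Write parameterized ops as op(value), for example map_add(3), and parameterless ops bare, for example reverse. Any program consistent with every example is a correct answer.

filter_even | map_mul(4) | max

Check, running the answer program on each example:
  [46, 15, 17, -5, 47, 32] -> [46, 32] -> [184, 128] -> 184
  [19, 4, 43, -1, -17, -37, 0, -41, -49, 8] -> [4, 0, 8] -> [16, 0, 32] -> 32
  [-12, -31, 41] -> [-12] -> [-48] -> -48
  [9, 1, 28, 18, -22, -41, -25, 45, 18] -> [28, 18, -22, 18] -> [112, 72, -88, 72] -> 112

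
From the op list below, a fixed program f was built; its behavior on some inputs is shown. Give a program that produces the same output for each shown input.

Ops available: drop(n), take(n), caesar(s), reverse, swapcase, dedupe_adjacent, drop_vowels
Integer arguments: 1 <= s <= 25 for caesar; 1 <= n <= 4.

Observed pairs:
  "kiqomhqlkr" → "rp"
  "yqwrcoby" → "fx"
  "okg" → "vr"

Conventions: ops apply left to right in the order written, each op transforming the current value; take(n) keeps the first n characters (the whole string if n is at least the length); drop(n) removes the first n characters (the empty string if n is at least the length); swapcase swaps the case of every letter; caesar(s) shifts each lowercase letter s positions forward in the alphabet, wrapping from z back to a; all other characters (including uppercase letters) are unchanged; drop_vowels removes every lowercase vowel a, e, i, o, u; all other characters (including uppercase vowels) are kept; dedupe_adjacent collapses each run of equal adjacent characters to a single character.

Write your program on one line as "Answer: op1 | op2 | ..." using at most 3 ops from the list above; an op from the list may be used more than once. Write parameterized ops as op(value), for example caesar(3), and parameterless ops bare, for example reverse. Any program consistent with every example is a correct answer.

take(3) | take(2) | caesar(7)

Check, running the answer program on each example:
  "kiqomhqlkr" -> "kiq" -> "ki" -> "rp"
  "yqwrcoby" -> "yqw" -> "yq" -> "fx"
  "okg" -> "okg" -> "ok" -> "vr"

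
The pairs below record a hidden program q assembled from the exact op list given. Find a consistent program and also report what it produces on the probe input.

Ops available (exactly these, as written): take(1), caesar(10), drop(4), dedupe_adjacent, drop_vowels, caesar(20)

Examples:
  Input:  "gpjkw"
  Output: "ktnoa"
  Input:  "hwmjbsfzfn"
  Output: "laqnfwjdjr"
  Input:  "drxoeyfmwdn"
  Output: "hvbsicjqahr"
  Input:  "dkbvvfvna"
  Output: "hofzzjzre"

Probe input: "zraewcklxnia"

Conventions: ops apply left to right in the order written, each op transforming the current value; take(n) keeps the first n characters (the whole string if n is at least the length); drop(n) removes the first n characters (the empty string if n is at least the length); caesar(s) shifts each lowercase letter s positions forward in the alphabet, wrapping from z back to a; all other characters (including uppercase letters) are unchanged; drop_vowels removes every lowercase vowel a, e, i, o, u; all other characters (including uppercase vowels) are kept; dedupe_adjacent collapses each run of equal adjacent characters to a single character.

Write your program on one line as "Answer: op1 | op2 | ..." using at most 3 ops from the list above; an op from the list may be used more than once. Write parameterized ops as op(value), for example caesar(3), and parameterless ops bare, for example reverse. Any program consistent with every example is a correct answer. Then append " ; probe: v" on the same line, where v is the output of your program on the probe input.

caesar(20) | caesar(10) ; probe: "dveiagopbrme"

Check, running the answer program on each example:
  "gpjkw" -> "ajdeq" -> "ktnoa"
  "hwmjbsfzfn" -> "bqgdvmztzh" -> "laqnfwjdjr"
  "drxoeyfmwdn" -> "xlriyszgqxh" -> "hvbsicjqahr"
  "dkbvvfvna" -> "xevppzphu" -> "hofzzjzre"
  probe: "zraewcklxnia" -> "tluyqwefrhcu" -> "dveiagopbrme"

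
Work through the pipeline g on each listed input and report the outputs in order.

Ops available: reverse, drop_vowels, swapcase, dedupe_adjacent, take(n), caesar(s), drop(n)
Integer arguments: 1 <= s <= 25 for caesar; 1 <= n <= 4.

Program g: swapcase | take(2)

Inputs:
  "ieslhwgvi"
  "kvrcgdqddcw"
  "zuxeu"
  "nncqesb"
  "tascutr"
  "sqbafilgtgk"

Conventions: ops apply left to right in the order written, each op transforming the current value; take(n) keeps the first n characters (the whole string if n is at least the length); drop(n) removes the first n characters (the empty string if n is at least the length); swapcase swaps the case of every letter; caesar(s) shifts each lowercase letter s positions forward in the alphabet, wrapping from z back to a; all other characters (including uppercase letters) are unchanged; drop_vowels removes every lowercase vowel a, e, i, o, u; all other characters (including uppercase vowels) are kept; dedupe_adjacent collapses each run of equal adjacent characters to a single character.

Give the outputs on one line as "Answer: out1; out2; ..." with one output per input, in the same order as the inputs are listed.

Execution, op by op:
  "ieslhwgvi" -> "IESLHWGVI" -> "IE"
  "kvrcgdqddcw" -> "KVRCGDQDDCW" -> "KV"
  "zuxeu" -> "ZUXEU" -> "ZU"
  "nncqesb" -> "NNCQESB" -> "NN"
  "tascutr" -> "TASCUTR" -> "TA"
  "sqbafilgtgk" -> "SQBAFILGTGK" -> "SQ"

"IE"; "KV"; "ZU"; "NN"; "TA"; "SQ"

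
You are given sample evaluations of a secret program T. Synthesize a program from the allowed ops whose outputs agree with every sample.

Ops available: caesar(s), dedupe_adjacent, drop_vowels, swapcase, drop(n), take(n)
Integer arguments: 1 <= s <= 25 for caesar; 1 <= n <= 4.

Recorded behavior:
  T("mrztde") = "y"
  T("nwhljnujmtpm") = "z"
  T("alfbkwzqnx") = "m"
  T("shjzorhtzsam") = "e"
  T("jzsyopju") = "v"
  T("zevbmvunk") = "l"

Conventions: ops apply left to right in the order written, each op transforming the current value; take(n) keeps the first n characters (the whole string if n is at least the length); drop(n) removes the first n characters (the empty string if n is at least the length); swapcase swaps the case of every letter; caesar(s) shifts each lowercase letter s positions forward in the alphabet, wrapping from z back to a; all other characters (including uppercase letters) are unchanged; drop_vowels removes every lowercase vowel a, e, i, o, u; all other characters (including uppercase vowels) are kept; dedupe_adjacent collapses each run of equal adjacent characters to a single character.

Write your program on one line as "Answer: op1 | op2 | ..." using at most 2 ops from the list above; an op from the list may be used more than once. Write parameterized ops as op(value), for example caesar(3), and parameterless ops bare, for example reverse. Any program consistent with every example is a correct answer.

take(1) | caesar(12)

Check, running the answer program on each example:
  "mrztde" -> "m" -> "y"
  "nwhljnujmtpm" -> "n" -> "z"
  "alfbkwzqnx" -> "a" -> "m"
  "shjzorhtzsam" -> "s" -> "e"
  "jzsyopju" -> "j" -> "v"
  "zevbmvunk" -> "z" -> "l"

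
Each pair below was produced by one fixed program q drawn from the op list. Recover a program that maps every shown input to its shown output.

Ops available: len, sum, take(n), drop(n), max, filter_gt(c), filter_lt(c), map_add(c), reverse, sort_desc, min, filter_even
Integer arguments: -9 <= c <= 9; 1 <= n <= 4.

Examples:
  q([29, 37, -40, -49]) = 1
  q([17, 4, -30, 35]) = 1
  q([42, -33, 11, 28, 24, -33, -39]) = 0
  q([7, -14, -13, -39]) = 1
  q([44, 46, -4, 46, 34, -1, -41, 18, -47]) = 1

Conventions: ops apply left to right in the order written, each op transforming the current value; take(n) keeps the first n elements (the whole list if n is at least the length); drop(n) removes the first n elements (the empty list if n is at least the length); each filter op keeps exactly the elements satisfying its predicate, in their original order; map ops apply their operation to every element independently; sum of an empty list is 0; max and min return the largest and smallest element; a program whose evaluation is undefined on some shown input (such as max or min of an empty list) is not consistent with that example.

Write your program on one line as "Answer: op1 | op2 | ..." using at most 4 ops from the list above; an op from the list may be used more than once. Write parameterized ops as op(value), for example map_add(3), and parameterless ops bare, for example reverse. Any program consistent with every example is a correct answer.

filter_lt(1) | filter_even | len

Check, running the answer program on each example:
  [29, 37, -40, -49] -> [-40, -49] -> [-40] -> 1
  [17, 4, -30, 35] -> [-30] -> [-30] -> 1
  [42, -33, 11, 28, 24, -33, -39] -> [-33, -33, -39] -> [] -> 0
  [7, -14, -13, -39] -> [-14, -13, -39] -> [-14] -> 1
  [44, 46, -4, 46, 34, -1, -41, 18, -47] -> [-4, -1, -41, -47] -> [-4] -> 1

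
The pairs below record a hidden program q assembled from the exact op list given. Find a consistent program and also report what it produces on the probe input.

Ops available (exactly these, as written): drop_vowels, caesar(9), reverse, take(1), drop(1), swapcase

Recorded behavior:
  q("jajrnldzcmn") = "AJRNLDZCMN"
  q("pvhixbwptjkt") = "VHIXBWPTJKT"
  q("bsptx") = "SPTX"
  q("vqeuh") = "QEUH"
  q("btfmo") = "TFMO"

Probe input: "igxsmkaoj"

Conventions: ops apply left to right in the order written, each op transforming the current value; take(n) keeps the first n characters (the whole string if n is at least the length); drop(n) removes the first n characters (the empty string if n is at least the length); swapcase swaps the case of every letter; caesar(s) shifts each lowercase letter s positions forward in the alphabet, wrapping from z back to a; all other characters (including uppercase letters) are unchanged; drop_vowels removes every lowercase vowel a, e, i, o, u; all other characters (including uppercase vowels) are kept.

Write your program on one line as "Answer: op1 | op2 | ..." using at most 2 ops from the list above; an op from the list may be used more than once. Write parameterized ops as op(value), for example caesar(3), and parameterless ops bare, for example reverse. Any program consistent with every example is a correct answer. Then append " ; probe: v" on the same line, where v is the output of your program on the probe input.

drop(1) | swapcase ; probe: "GXSMKAOJ"

Check, running the answer program on each example:
  "jajrnldzcmn" -> "ajrnldzcmn" -> "AJRNLDZCMN"
  "pvhixbwptjkt" -> "vhixbwptjkt" -> "VHIXBWPTJKT"
  "bsptx" -> "sptx" -> "SPTX"
  "vqeuh" -> "qeuh" -> "QEUH"
  "btfmo" -> "tfmo" -> "TFMO"
  probe: "igxsmkaoj" -> "gxsmkaoj" -> "GXSMKAOJ"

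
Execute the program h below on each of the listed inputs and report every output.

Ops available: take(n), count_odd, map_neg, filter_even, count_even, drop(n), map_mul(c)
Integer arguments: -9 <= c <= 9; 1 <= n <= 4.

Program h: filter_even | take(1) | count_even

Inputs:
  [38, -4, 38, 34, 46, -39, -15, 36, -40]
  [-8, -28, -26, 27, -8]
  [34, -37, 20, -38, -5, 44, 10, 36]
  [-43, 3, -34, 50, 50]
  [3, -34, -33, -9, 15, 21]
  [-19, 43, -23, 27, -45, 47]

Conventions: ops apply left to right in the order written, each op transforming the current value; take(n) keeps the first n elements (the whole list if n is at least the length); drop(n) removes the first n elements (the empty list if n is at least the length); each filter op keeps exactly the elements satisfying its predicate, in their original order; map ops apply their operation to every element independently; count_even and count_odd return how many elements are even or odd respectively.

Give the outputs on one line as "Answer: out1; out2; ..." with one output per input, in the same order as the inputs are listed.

1; 1; 1; 1; 1; 0

Execution, op by op:
  [38, -4, 38, 34, 46, -39, -15, 36, -40] -> [38, -4, 38, 34, 46, 36, -40] -> [38] -> 1
  [-8, -28, -26, 27, -8] -> [-8, -28, -26, -8] -> [-8] -> 1
  [34, -37, 20, -38, -5, 44, 10, 36] -> [34, 20, -38, 44, 10, 36] -> [34] -> 1
  [-43, 3, -34, 50, 50] -> [-34, 50, 50] -> [-34] -> 1
  [3, -34, -33, -9, 15, 21] -> [-34] -> [-34] -> 1
  [-19, 43, -23, 27, -45, 47] -> [] -> [] -> 0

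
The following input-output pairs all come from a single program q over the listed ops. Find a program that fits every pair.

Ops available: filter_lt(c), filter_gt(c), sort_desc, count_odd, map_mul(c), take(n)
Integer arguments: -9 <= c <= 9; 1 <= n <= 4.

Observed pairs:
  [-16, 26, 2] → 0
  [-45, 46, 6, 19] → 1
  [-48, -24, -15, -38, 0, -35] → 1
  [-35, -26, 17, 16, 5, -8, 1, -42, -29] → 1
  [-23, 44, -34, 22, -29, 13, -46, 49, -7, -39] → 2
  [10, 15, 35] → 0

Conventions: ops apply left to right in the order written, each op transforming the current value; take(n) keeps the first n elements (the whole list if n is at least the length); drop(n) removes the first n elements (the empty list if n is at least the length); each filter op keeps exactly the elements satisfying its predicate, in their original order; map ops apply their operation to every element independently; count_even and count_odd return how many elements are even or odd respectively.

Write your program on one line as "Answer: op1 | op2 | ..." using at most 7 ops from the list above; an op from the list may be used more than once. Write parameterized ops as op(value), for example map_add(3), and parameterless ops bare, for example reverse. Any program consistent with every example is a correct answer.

filter_lt(3) | filter_lt(2) | take(3) | map_mul(5) | sort_desc | count_odd

Check, running the answer program on each example:
  [-16, 26, 2] -> [-16, 2] -> [-16] -> [-16] -> [-80] -> [-80] -> 0
  [-45, 46, 6, 19] -> [-45] -> [-45] -> [-45] -> [-225] -> [-225] -> 1
  [-48, -24, -15, -38, 0, -35] -> [-48, -24, -15, -38, 0, -35] -> [-48, -24, -15, -38, 0, -35] -> [-48, -24, -15] -> [-240, -120, -75] -> [-75, -120, -240] -> 1
  [-35, -26, 17, 16, 5, -8, 1, -42, -29] -> [-35, -26, -8, 1, -42, -29] -> [-35, -26, -8, 1, -42, -29] -> [-35, -26, -8] -> [-175, -130, -40] -> [-40, -130, -175] -> 1
  [-23, 44, -34, 22, -29, 13, -46, 49, -7, -39] -> [-23, -34, -29, -46, -7, -39] -> [-23, -34, -29, -46, -7, -39] -> [-23, -34, -29] -> [-115, -170, -145] -> [-115, -145, -170] -> 2
  [10, 15, 35] -> [] -> [] -> [] -> [] -> [] -> 0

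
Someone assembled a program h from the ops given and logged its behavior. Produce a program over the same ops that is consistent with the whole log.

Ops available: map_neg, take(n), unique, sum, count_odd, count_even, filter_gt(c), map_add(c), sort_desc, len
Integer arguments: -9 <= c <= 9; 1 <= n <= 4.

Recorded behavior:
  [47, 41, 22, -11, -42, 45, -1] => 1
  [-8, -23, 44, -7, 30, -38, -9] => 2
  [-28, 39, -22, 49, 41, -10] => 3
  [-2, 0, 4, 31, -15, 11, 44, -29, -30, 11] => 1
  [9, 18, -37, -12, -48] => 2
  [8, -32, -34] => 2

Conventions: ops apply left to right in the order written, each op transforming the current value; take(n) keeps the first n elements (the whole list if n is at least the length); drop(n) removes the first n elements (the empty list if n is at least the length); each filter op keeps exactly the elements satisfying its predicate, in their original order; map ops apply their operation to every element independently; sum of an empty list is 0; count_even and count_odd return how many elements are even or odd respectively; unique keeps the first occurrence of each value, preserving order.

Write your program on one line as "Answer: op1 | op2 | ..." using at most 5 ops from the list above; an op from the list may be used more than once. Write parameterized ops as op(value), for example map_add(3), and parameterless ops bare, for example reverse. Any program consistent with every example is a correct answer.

map_neg | filter_gt(7) | map_neg | count_even

Check, running the answer program on each example:
  [47, 41, 22, -11, -42, 45, -1] -> [-47, -41, -22, 11, 42, -45, 1] -> [11, 42] -> [-11, -42] -> 1
  [-8, -23, 44, -7, 30, -38, -9] -> [8, 23, -44, 7, -30, 38, 9] -> [8, 23, 38, 9] -> [-8, -23, -38, -9] -> 2
  [-28, 39, -22, 49, 41, -10] -> [28, -39, 22, -49, -41, 10] -> [28, 22, 10] -> [-28, -22, -10] -> 3
  [-2, 0, 4, 31, -15, 11, 44, -29, -30, 11] -> [2, 0, -4, -31, 15, -11, -44, 29, 30, -11] -> [15, 29, 30] -> [-15, -29, -30] -> 1
  [9, 18, -37, -12, -48] -> [-9, -18, 37, 12, 48] -> [37, 12, 48] -> [-37, -12, -48] -> 2
  [8, -32, -34] -> [-8, 32, 34] -> [32, 34] -> [-32, -34] -> 2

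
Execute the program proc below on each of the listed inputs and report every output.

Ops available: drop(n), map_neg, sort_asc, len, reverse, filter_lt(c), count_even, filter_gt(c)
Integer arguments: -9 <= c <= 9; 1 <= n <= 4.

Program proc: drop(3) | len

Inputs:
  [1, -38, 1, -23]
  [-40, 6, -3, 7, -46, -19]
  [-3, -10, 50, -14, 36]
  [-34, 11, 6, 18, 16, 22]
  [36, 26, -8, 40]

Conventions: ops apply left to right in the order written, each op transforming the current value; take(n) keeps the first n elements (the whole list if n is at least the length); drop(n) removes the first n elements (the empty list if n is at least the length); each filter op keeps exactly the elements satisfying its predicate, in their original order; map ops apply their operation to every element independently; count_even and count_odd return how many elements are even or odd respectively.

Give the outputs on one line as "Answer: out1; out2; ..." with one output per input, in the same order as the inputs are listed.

1; 3; 2; 3; 1

Execution, op by op:
  [1, -38, 1, -23] -> [-23] -> 1
  [-40, 6, -3, 7, -46, -19] -> [7, -46, -19] -> 3
  [-3, -10, 50, -14, 36] -> [-14, 36] -> 2
  [-34, 11, 6, 18, 16, 22] -> [18, 16, 22] -> 3
  [36, 26, -8, 40] -> [40] -> 1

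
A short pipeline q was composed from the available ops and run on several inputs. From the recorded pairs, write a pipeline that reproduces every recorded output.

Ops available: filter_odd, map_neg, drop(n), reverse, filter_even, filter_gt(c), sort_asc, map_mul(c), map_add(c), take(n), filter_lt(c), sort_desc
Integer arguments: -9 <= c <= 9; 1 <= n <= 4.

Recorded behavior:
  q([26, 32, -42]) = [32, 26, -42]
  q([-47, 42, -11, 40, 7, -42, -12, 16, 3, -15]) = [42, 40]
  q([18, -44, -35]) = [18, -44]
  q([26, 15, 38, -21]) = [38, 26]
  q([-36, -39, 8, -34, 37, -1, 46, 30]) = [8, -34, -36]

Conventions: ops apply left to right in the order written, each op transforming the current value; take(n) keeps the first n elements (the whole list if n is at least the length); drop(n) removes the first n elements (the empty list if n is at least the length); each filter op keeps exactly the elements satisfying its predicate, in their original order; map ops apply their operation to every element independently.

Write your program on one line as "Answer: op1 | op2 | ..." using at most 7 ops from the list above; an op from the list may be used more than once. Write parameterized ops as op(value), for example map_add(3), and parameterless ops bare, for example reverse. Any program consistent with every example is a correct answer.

map_neg | take(4) | map_neg | filter_even | reverse | sort_desc

Check, running the answer program on each example:
  [26, 32, -42] -> [-26, -32, 42] -> [-26, -32, 42] -> [26, 32, -42] -> [26, 32, -42] -> [-42, 32, 26] -> [32, 26, -42]
  [-47, 42, -11, 40, 7, -42, -12, 16, 3, -15] -> [47, -42, 11, -40, -7, 42, 12, -16, -3, 15] -> [47, -42, 11, -40] -> [-47, 42, -11, 40] -> [42, 40] -> [40, 42] -> [42, 40]
  [18, -44, -35] -> [-18, 44, 35] -> [-18, 44, 35] -> [18, -44, -35] -> [18, -44] -> [-44, 18] -> [18, -44]
  [26, 15, 38, -21] -> [-26, -15, -38, 21] -> [-26, -15, -38, 21] -> [26, 15, 38, -21] -> [26, 38] -> [38, 26] -> [38, 26]
  [-36, -39, 8, -34, 37, -1, 46, 30] -> [36, 39, -8, 34, -37, 1, -46, -30] -> [36, 39, -8, 34] -> [-36, -39, 8, -34] -> [-36, 8, -34] -> [-34, 8, -36] -> [8, -34, -36]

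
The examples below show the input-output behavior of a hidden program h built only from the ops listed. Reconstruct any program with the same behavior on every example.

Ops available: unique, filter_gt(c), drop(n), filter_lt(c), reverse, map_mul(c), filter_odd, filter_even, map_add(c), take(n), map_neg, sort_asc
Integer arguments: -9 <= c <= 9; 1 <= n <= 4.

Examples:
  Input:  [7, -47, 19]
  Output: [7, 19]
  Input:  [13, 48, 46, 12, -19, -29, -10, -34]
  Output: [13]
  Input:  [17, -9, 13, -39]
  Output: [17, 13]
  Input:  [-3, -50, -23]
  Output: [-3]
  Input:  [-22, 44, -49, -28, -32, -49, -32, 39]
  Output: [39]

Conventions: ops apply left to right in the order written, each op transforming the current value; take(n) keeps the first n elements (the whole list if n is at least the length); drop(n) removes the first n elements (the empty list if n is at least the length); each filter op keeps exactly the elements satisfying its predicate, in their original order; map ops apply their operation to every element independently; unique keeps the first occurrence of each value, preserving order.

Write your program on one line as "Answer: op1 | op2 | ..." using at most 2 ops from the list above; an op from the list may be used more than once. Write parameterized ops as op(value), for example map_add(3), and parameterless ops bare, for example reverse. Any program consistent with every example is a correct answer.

filter_gt(-7) | filter_odd

Check, running the answer program on each example:
  [7, -47, 19] -> [7, 19] -> [7, 19]
  [13, 48, 46, 12, -19, -29, -10, -34] -> [13, 48, 46, 12] -> [13]
  [17, -9, 13, -39] -> [17, 13] -> [17, 13]
  [-3, -50, -23] -> [-3] -> [-3]
  [-22, 44, -49, -28, -32, -49, -32, 39] -> [44, 39] -> [39]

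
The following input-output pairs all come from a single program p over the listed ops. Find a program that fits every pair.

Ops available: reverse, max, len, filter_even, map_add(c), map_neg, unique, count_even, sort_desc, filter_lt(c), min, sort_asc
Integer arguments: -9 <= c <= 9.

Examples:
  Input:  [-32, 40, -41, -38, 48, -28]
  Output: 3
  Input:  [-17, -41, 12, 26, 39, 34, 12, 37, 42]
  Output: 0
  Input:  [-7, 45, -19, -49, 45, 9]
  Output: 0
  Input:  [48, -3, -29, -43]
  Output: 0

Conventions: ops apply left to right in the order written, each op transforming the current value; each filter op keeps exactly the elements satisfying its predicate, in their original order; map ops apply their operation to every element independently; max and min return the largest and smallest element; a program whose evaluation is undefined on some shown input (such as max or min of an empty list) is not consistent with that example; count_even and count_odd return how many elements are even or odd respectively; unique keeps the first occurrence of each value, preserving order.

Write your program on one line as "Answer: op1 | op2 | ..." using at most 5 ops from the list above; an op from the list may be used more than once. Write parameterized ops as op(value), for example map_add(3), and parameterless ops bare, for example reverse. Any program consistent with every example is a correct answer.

filter_even | sort_desc | filter_lt(-7) | count_even

Check, running the answer program on each example:
  [-32, 40, -41, -38, 48, -28] -> [-32, 40, -38, 48, -28] -> [48, 40, -28, -32, -38] -> [-28, -32, -38] -> 3
  [-17, -41, 12, 26, 39, 34, 12, 37, 42] -> [12, 26, 34, 12, 42] -> [42, 34, 26, 12, 12] -> [] -> 0
  [-7, 45, -19, -49, 45, 9] -> [] -> [] -> [] -> 0
  [48, -3, -29, -43] -> [48] -> [48] -> [] -> 0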